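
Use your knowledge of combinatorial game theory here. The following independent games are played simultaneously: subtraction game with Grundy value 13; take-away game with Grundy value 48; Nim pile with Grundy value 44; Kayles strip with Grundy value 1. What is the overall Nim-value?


By the Sprague-Grundy theorem, the Grundy value of a sum of games is the XOR of individual Grundy values.
subtraction game: Grundy value = 13. Running XOR: 0 XOR 13 = 13
take-away game: Grundy value = 48. Running XOR: 13 XOR 48 = 61
Nim pile: Grundy value = 44. Running XOR: 61 XOR 44 = 17
Kayles strip: Grundy value = 1. Running XOR: 17 XOR 1 = 16
The combined Grundy value is 16.

16


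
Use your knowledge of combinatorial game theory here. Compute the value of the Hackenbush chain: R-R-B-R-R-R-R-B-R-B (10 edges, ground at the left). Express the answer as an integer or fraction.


Edges (from ground): R-R-B-R-R-R-R-B-R-B
By Berlekamp's sign-expansion rule, a Blue-Red Hackenbush stalk has the value of the surreal number whose sign sequence is the edge sequence with B -> + and R -> -.
Sign sequence: --+----+-+
Trace the sign expansion in the surreal number tree, starting from 0:
Edge 1: R (sign -) -> bounds (-inf, 0), value = -1
Edge 2: R (sign -) -> bounds (-inf, -1), value = -2
Edge 3: B (sign +) -> bounds (-2, -1), value = -3/2
Edge 4: R (sign -) -> bounds (-2, -3/2), value = -7/4
Edge 5: R (sign -) -> bounds (-2, -7/4), value = -15/8
Edge 6: R (sign -) -> bounds (-2, -15/8), value = -31/16
Edge 7: R (sign -) -> bounds (-2, -31/16), value = -63/32
Edge 8: B (sign +) -> bounds (-63/32, -31/16), value = -125/64
Edge 9: R (sign -) -> bounds (-63/32, -125/64), value = -251/128
Edge 10: B (sign +) -> bounds (-251/128, -125/64), value = -501/256
Game value = -501/256

-501/256


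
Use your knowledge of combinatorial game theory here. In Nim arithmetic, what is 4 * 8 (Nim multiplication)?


Nim multiplication is bilinear over XOR: (u XOR v) * w = (u*w) XOR (v*w).
So we split each operand into its bit components and XOR the pairwise Nim products.
4 = 4 (as XOR of powers of 2).
8 = 8 (as XOR of powers of 2).
Using the standard Nim-product table on single bits:
  2*2 = 3,   2*4 = 8,   2*8 = 12,
  4*4 = 6,   4*8 = 11,  8*8 = 13,
and  1*x = x (identity), k*l = l*k (commutative).
Pairwise Nim products:
  4 * 8 = 11
XOR them: 11 = 11.
Result: 4 * 8 = 11 (in Nim).

11


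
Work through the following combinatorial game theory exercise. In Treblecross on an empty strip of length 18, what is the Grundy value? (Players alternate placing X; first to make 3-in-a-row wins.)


Treblecross: place X on empty cells; 3-in-a-row wins.
Playing within two cells of an existing X lets the opponent win at once, so sensible play treats the cells i-2..i+2 around each X as dead. The player left with no safe cell loses, so this is a normal-play take-away game on strips of safe cells.
Placing X at cell i (0-indexed) of a strip of k safe cells leaves independent strips of sizes max(0, i-2) and max(0, k-i-3). Hence G(k) = mex{ G(max(0,i-2)) XOR G(max(0,k-i-3)) : 0 <= i < k }, with G(0) = 0.
G(1): splits (0,0):0^0=0 -> mex({0}) = 1
G(2): splits (0,0):0^0=0 -> mex({0}) = 1
G(3): splits (0,0):0^0=0 -> mex({0}) = 1
G(4): splits (0,1):0^1=1 (0,0):0^0=0 -> mex({0, 1}) = 2
G(5): splits (0,2):0^1=1 (0,1):0^1=1 (0,0):0^0=0 -> mex({0, 1}) = 2
G(6) = mex({1}) = 0
G(7) = mex({0, 1, 2}) = 3
G(8) = mex({0, 1, 2}) = 3
G(9) = mex({0, 2}) = 1
G(10) = mex({0, 2, 3}) = 1
G(11) = mex({0, 3}) = 1
G(12) = mex({1, 3}) = 0
G(13) = mex({0, 1, 2, 3}) = 4
G(14) = mex({0, 1, 2}) = 3
G(15) = mex({0, 1, 2}) = 3
G(16) = mex({0, 1, 2, 4}) = 3
G(17) = mex({0, 1, 3, 4}) = 2
G(18) = mex({0, 1, 3, 4}) = 2
Therefore G(18) = 2.

2


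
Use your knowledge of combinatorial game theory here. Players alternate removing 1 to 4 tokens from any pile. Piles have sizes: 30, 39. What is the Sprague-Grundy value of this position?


Subtraction set: {1, 2, 3, 4}
For this subtraction set, G(n) = n mod 5 (period = max + 1 = 5).
Pile 1 (size 30): G(30) = 30 mod 5 = 0
Pile 2 (size 39): G(39) = 39 mod 5 = 4
Total Grundy value = XOR of all: 0 XOR 4 = 4

4


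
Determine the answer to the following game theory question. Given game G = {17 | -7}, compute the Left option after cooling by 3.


Original game: {17 | -7} (a switch {a | b} with a > b).
Cooling by t (for t below the temperature (a - b)/2 = 12) taxes each move by t: {a | b} cooled by t is {a - t | b + t}.
Cooling amount: t = 3
Cooled Left option: 17 - 3 = 14
Cooled Right option: -7 + 3 = -4
Cooled game: {14 | -4}
Left option = 14

14


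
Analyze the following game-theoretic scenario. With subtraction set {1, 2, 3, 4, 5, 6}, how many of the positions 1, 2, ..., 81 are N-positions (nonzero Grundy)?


Subtraction set S = {1, 2, 3, 4, 5, 6}, so G(n) = n mod 7.
G(n) = 0 when n is a multiple of 7.
Multiples of 7 in [1, 81]: 11
N-positions (nonzero Grundy) = 81 - 11 = 70

70


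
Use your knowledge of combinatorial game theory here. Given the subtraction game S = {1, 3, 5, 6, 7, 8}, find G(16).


The subtraction set is S = {1, 3, 5, 6, 7, 8}.
G(k) = mex{ G(k - s) : s in S, s <= k }. We compute iteratively: G(0) = 0.
G(1) = mex({0}) = 1
G(2) = mex({1}) = 0
G(3) = mex({0}) = 1
G(4) = mex({1}) = 0
G(5) = mex({0}) = 1
G(6) = mex({0, 1}) = 2
G(7) = mex({0, 1, 2}) = 3
G(8) = mex({0, 1, 3}) = 2
G(9) = mex({0, 1, 2}) = 3
G(10) = mex({0, 1, 3}) = 2
G(11) = mex({0, 1, 2}) = 3
G(12) = mex({0, 1, 2, 3}) = 4
G(13) = mex({1, 2, 3, 4}) = 0
G(14) = mex({0, 2, 3}) = 1
G(15) = mex({1, 2, 3, 4}) = 0
G(16) = mex({0, 2, 3}) = 1
Therefore G(16) = 1.

1


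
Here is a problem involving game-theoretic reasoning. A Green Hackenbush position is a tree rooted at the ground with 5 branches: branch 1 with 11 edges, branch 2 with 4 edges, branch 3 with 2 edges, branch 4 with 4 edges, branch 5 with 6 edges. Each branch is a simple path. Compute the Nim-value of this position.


The tree has 5 branches from the ground vertex.
In Green Hackenbush, the Nim-value of a simple path of length k is k.
Branch 1: length 11, Nim-value = 11
Branch 2: length 4, Nim-value = 4
Branch 3: length 2, Nim-value = 2
Branch 4: length 4, Nim-value = 4
Branch 5: length 6, Nim-value = 6
Total Nim-value = XOR of all branch values:
0 XOR 11 = 11
11 XOR 4 = 15
15 XOR 2 = 13
13 XOR 4 = 9
9 XOR 6 = 15
Nim-value of the tree = 15

15


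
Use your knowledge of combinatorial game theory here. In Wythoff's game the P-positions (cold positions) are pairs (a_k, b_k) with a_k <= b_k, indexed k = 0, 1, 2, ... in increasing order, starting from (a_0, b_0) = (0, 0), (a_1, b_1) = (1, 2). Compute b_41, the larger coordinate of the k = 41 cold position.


By Wythoff's theorem, a_k = floor(k * phi) and b_k = floor(k * phi^2) = a_k + k, where phi = (1 + sqrt(5))/2 is the golden ratio.
phi = (1 + sqrt(5))/2 = 1.618034
phi^2 = phi + 1 = 2.618034
k = 41
k * phi^2 = 41 * 2.618034 = 107.339394
b_41 = floor(k * phi^2) = 107 (check: a_41 + k = 66 + 41 = 107)

107


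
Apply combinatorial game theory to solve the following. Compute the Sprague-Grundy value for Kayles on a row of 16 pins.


Kayles: a move removes 1 or 2 adjacent pins from a contiguous row.
Removing pins from a row of k leaves two independent rows (a, b) with a + b = k - 1 (one pin) or a + b = k - 2 (two pins); an end removal gives a = 0.
By Sprague-Grundy, G(k) = mex{ G(a) XOR G(b) } over all these splits. G(0) = 0.
G(1): splits (0,0):0^0=0 -> mex({0}) = 1
G(2): splits (0,1):0^1=1 (0,0):0^0=0 -> mex({0, 1}) = 2
G(3): splits (0,2):0^2=2 (1,1):1^1=0 (0,1):0^1=1 -> mex({0, 1, 2}) = 3
G(4): splits (0,3):0^3=3 (1,2):1^2=3 (0,2):0^2=2 (1,1):1^1=0 -> mex({0, 2, 3}) = 1
G(5): splits (0,4):0^1=1 (1,3):1^3=2 (2,2):2^2=0 (0,3):0^3=3 (1,2):1^2=3 -> mex({0, 1, 2, 3}) = 4
G(6) = mex({0, 1, 2, 4}) = 3
G(7) = mex({0, 1, 3, 4, 5}) = 2
G(8) = mex({0, 2, 3, 5, 6}) = 1
G(9) = mex({0, 1, 2, 3, 6, 7}) = 4
G(10) = mex({0, 1, 3, 4, 5, 7}) = 2
G(11) = mex({0, 1, 2, 3, 4, 5}) = 6
G(12) = mex({0, 1, 2, 3, 5, 6, 7}) = 4
G(13) = mex({0, 2, 3, 4, 6, 7}) = 1
G(14) = mex({0, 1, 4, 5, 6, 7}) = 2
G(15) = mex({0, 1, 2, 3, 4, 5, 6}) = 7
G(16) = mex({0, 2, 3, 5, 6, 7}) = 1
Therefore G(16) = 1.

1


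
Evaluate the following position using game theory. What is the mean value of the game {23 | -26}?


Game = {23 | -26}, a switch {a | b} with numbers a > b.
Its thermograph has left wall a - t and right wall b + t, which meet at t = (a - b)/2, where both equal (a + b)/2. So the mast (mean value) is at (a + b)/2.
Mean = (23 + (-26))/2 = -3/2 = -3/2

-3/2


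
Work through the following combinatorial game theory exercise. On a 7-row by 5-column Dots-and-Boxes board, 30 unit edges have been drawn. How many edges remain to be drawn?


Grid: 7 x 5 boxes, i.e. 8 rows and 6 columns of dots.
Horizontal edges: (rows + 1) * cols = 8 * 5 = 40
Vertical edges: rows * (cols + 1) = 7 * 6 = 42
Total edges: 40 + 42 = 82
Edges drawn: 30
Remaining: 82 - 30 = 52

52


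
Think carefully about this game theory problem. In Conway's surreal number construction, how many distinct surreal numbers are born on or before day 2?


Day 0: {|} = 0 is born. Count = 1.
Day n: the number of surreal numbers born by day n is 2^(n+1) - 1.
By day 0: 2^1 - 1 = 1
By day 1: 2^2 - 1 = 3
By day 2: 2^3 - 1 = 7
By day 2: 7 surreal numbers.

7


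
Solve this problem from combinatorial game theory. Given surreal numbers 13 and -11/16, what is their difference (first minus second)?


x = 13, y = -11/16
Converting to common denominator: 16
x = 208/16, y = -11/16
x - y = 13 - -11/16 = 219/16

219/16


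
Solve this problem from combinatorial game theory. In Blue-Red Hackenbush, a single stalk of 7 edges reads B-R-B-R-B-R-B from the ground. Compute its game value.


Edges (from ground): B-R-B-R-B-R-B
By Berlekamp's sign-expansion rule, a Blue-Red Hackenbush stalk has the value of the surreal number whose sign sequence is the edge sequence with B -> + and R -> -.
Sign sequence: +-+-+-+
Trace the sign expansion in the surreal number tree, starting from 0:
Edge 1: B (sign +) -> bounds (0, +inf), value = 1
Edge 2: R (sign -) -> bounds (0, 1), value = 1/2
Edge 3: B (sign +) -> bounds (1/2, 1), value = 3/4
Edge 4: R (sign -) -> bounds (1/2, 3/4), value = 5/8
Edge 5: B (sign +) -> bounds (5/8, 3/4), value = 11/16
Edge 6: R (sign -) -> bounds (5/8, 11/16), value = 21/32
Edge 7: B (sign +) -> bounds (21/32, 11/16), value = 43/64
Game value = 43/64

43/64


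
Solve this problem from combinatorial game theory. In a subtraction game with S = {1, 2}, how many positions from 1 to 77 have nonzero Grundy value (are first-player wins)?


Subtraction set S = {1, 2}, so G(n) = n mod 3.
G(n) = 0 when n is a multiple of 3.
Multiples of 3 in [1, 77]: 25
N-positions (nonzero Grundy) = 77 - 25 = 52

52


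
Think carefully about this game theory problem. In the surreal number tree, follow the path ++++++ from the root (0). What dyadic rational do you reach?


Sign expansion: ++++++
Rule: track bounds (lo, hi), initially (-inf, +inf). On '+', the current value becomes lo and we move to the simplest number in (value, hi): value + 1 if hi = +inf, otherwise the midpoint (value + hi)/2. On '-', the current value becomes hi and we move to value - 1 if lo = -inf, otherwise the midpoint (lo + value)/2.
Start at 0.
Step 1: sign = +, move right. Bounds: (0, +inf). Value = 1
Step 2: sign = +, move right. Bounds: (1, +inf). Value = 2
Step 3: sign = +, move right. Bounds: (2, +inf). Value = 3
Step 4: sign = +, move right. Bounds: (3, +inf). Value = 4
Step 5: sign = +, move right. Bounds: (4, +inf). Value = 5
Step 6: sign = +, move right. Bounds: (5, +inf). Value = 6
The surreal number with sign expansion ++++++ is 6.

6


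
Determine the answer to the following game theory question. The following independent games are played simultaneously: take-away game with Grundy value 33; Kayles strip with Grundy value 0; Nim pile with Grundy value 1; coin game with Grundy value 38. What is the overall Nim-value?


By the Sprague-Grundy theorem, the Grundy value of a sum of games is the XOR of individual Grundy values.
take-away game: Grundy value = 33. Running XOR: 0 XOR 33 = 33
Kayles strip: Grundy value = 0. Running XOR: 33 XOR 0 = 33
Nim pile: Grundy value = 1. Running XOR: 33 XOR 1 = 32
coin game: Grundy value = 38. Running XOR: 32 XOR 38 = 6
The combined Grundy value is 6.

6


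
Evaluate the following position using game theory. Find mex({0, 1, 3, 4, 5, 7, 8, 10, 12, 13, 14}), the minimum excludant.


Set = {0, 1, 3, 4, 5, 7, 8, 10, 12, 13, 14}
0 is in the set.
1 is in the set.
2 is NOT in the set. This is the mex.
mex = 2

2


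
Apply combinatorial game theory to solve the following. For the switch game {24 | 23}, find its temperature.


The game is {24 | 23}, a switch {a | b} with numbers a > b.
Cooling {a | b} by t gives {a - t | b + t}, which stops being hot when a - t = b + t, i.e. at t = (a - b)/2. So the temperature of a switch is (a - b)/2.
Temperature = (Left option - Right option) / 2
= (24 - (23)) / 2
= 1 / 2
= 1/2

1/2


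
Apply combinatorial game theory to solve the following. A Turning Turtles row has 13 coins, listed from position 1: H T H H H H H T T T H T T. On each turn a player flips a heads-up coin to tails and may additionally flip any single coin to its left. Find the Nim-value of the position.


Coins: H T H H H H H T T T H T T
Key fact: a single head at position k behaves exactly like a Nim heap of size k (turning it to T and optionally flipping a coin at j < k corresponds to moving the heap from k to j, or to 0), and heads combine as a disjunctive sum (two heads at the same place would cancel, matching j XOR j = 0). So the Nim-value is the XOR of the 1-indexed positions of the heads.
Face-up positions (1-indexed): [1, 3, 4, 5, 6, 7, 11]
XOR 0 with 1: 0 XOR 1 = 1
XOR 1 with 3: 1 XOR 3 = 2
XOR 2 with 4: 2 XOR 4 = 6
XOR 6 with 5: 6 XOR 5 = 3
XOR 3 with 6: 3 XOR 6 = 5
XOR 5 with 7: 5 XOR 7 = 2
XOR 2 with 11: 2 XOR 11 = 9
Nim-value = 9

9


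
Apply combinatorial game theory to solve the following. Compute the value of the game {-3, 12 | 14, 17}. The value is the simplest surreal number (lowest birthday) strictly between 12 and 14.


Left options: {-3, 12}, max = 12
Right options: {14, 17}, min = 14
All options are numbers and max(Left) < min(Right), so by the simplicity theorem the value is the simplest (earliest-born) number strictly between 12 and 14.
The only integer strictly between 12 and 14 is 13.
No non-integer in the interval can be simpler: if x is a non-integer in the interval, then floor(x) or ceil(x) also lies in the interval (the interval contains an integer), and both are proper prefixes of x's sign expansion, i.e. born earlier. So the game value is 13.
Game value = 13

13


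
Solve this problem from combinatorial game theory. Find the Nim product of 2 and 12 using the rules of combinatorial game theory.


Nim multiplication is bilinear over XOR: (u XOR v) * w = (u*w) XOR (v*w).
So we split each operand into its bit components and XOR the pairwise Nim products.
2 = 2 (as XOR of powers of 2).
12 = 4 + 8 (as XOR of powers of 2).
Using the standard Nim-product table on single bits:
  2*2 = 3,   2*4 = 8,   2*8 = 12,
  4*4 = 6,   4*8 = 11,  8*8 = 13,
and  1*x = x (identity), k*l = l*k (commutative).
Pairwise Nim products:
  2 * 4 = 8
  2 * 8 = 12
XOR them: 8 XOR 12 = 4.
Result: 2 * 12 = 4 (in Nim).

4


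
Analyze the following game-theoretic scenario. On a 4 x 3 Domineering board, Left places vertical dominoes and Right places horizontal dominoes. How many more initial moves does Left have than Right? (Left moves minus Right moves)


Board is 4 x 3 (rows x cols).
Left (vertical) placements: (rows-1) * cols = 3 * 3 = 9
Right (horizontal) placements: rows * (cols-1) = 4 * 2 = 8
Advantage = Left - Right = 9 - 8 = 1

1


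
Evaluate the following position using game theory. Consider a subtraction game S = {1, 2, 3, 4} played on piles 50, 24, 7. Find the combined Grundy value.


Subtraction set: {1, 2, 3, 4}
For this subtraction set, G(n) = n mod 5 (period = max + 1 = 5).
Pile 1 (size 50): G(50) = 50 mod 5 = 0
Pile 2 (size 24): G(24) = 24 mod 5 = 4
Pile 3 (size 7): G(7) = 7 mod 5 = 2
Total Grundy value = XOR of all: 0 XOR 4 XOR 2 = 6

6


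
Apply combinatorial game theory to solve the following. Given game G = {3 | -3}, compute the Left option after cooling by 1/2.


Original game: {3 | -3} (a switch {a | b} with a > b).
Cooling by t (for t below the temperature (a - b)/2 = 3) taxes each move by t: {a | b} cooled by t is {a - t | b + t}.
Cooling amount: t = 1/2
Cooled Left option: 3 - 1/2 = 5/2
Cooled Right option: -3 + 1/2 = -5/2
Cooled game: {5/2 | -5/2}
Left option = 5/2

5/2


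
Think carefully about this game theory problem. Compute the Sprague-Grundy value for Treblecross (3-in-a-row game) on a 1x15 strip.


Treblecross: place X on empty cells; 3-in-a-row wins.
Playing within two cells of an existing X lets the opponent win at once, so sensible play treats the cells i-2..i+2 around each X as dead. The player left with no safe cell loses, so this is a normal-play take-away game on strips of safe cells.
Placing X at cell i (0-indexed) of a strip of k safe cells leaves independent strips of sizes max(0, i-2) and max(0, k-i-3). Hence G(k) = mex{ G(max(0,i-2)) XOR G(max(0,k-i-3)) : 0 <= i < k }, with G(0) = 0.
G(1): splits (0,0):0^0=0 -> mex({0}) = 1
G(2): splits (0,0):0^0=0 -> mex({0}) = 1
G(3): splits (0,0):0^0=0 -> mex({0}) = 1
G(4): splits (0,1):0^1=1 (0,0):0^0=0 -> mex({0, 1}) = 2
G(5): splits (0,2):0^1=1 (0,1):0^1=1 (0,0):0^0=0 -> mex({0, 1}) = 2
G(6) = mex({1}) = 0
G(7) = mex({0, 1, 2}) = 3
G(8) = mex({0, 1, 2}) = 3
G(9) = mex({0, 2}) = 1
G(10) = mex({0, 2, 3}) = 1
G(11) = mex({0, 3}) = 1
G(12) = mex({1, 3}) = 0
G(13) = mex({0, 1, 2, 3}) = 4
G(14) = mex({0, 1, 2}) = 3
G(15) = mex({0, 1, 2}) = 3
Therefore G(15) = 3.

3


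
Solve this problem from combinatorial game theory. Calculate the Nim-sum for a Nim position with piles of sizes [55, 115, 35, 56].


We need the XOR (exclusive or) of all pile sizes.
After XOR-ing pile 1 (size 55): 0 XOR 55 = 55
After XOR-ing pile 2 (size 115): 55 XOR 115 = 68
After XOR-ing pile 3 (size 35): 68 XOR 35 = 103
After XOR-ing pile 4 (size 56): 103 XOR 56 = 95
The Nim-value of this position is 95.

95


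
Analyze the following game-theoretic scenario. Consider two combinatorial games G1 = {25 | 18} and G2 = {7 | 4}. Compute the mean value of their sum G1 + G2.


G1 = {25 | 18}, G2 = {7 | 4}
Each is a switch {a | b} with numbers a > b; its mean value is (a + b)/2, and mean value is additive over game sums: m(G1 + G2) = m(G1) + m(G2).
Mean of G1 = (25 + (18))/2 = 43/2 = 43/2
Mean of G2 = (7 + (4))/2 = 11/2 = 11/2
Mean of G1 + G2 = 43/2 + 11/2 = 27

27


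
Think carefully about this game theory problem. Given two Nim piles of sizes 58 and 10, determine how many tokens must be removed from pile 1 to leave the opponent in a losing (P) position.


Piles: 58 and 10
Current XOR: 58 XOR 10 = 48 (non-zero, so this is an N-position).
To make the XOR zero, we need to find a move that balances the piles.
For pile 1 (size 58): target = 58 XOR 48 = 10
We reduce pile 1 from 58 to 10.
Tokens removed: 58 - 10 = 48
Verification: 10 XOR 10 = 0

48


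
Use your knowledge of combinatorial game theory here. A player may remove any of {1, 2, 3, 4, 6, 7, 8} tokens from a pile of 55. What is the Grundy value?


The subtraction set is S = {1, 2, 3, 4, 6, 7, 8}.
G(k) = mex{ G(k - s) : s in S, s <= k }. We compute iteratively: G(0) = 0.
G(1) = mex({0}) = 1
G(2) = mex({0, 1}) = 2
G(3) = mex({0, 1, 2}) = 3
G(4) = mex({0, 1, 2, 3}) = 4
G(5) = mex({1, 2, 3, 4}) = 0
G(6) = mex({0, 2, 3, 4}) = 1
G(7) = mex({0, 1, 3, 4}) = 2
G(8) = mex({0, 1, 2, 4}) = 3
G(9) = mex({0, 1, 2, 3}) = 4
G(10) = mex({1, 2, 3, 4}) = 0
G(11) = mex({0, 2, 3, 4}) = 1
G(12) = mex({0, 1, 3, 4}) = 2
Observe that G(5)..G(12) = 0, 1, 2, 3, 4, 0, 1, 2 repeats G(0)..G(7) = 0, 1, 2, 3, 4, 0, 1, 2.
For k >= max(S) = 8, G(k) is determined by the previous 8 values G(k-8)..G(k-1); a window of 8 consecutive values has recurred shifted by 5, so by induction G(k + 5) = G(k) for all k >= 0: the sequence is periodic from the start with period 5.
One period: G(0..4) = 0, 1, 2, 3, 4.
55 mod 5 = 0, so G(55) = G(0) = 0.

0


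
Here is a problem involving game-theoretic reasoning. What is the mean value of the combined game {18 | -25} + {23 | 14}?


G1 = {18 | -25}, G2 = {23 | 14}
Each is a switch {a | b} with numbers a > b; its mean value is (a + b)/2, and mean value is additive over game sums: m(G1 + G2) = m(G1) + m(G2).
Mean of G1 = (18 + (-25))/2 = -7/2 = -7/2
Mean of G2 = (23 + (14))/2 = 37/2 = 37/2
Mean of G1 + G2 = -7/2 + 37/2 = 15

15


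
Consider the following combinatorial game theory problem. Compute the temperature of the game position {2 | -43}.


The game is {2 | -43}, a switch {a | b} with numbers a > b.
Cooling {a | b} by t gives {a - t | b + t}, which stops being hot when a - t = b + t, i.e. at t = (a - b)/2. So the temperature of a switch is (a - b)/2.
Temperature = (Left option - Right option) / 2
= (2 - (-43)) / 2
= 45 / 2
= 45/2

45/2


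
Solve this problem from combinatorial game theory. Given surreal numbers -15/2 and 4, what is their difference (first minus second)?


x = -15/2, y = 4
Converting to common denominator: 2
x = -15/2, y = 8/2
x - y = -15/2 - 4 = -23/2

-23/2


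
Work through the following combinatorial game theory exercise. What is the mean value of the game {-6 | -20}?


Game = {-6 | -20}, a switch {a | b} with numbers a > b.
Its thermograph has left wall a - t and right wall b + t, which meet at t = (a - b)/2, where both equal (a + b)/2. So the mast (mean value) is at (a + b)/2.
Mean = (-6 + (-20))/2 = -26/2 = -13

-13


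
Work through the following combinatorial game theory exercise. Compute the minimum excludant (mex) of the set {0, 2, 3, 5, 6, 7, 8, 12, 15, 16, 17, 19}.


Set = {0, 2, 3, 5, 6, 7, 8, 12, 15, 16, 17, 19}
0 is in the set.
1 is NOT in the set. This is the mex.
mex = 1

1


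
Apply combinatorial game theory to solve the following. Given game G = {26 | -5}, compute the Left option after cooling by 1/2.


Original game: {26 | -5} (a switch {a | b} with a > b).
Cooling by t (for t below the temperature (a - b)/2 = 31/2) taxes each move by t: {a | b} cooled by t is {a - t | b + t}.
Cooling amount: t = 1/2
Cooled Left option: 26 - 1/2 = 51/2
Cooled Right option: -5 + 1/2 = -9/2
Cooled game: {51/2 | -9/2}
Left option = 51/2

51/2


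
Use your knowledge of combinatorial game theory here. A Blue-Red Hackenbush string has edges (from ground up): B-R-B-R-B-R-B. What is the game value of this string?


Edges (from ground): B-R-B-R-B-R-B
By Berlekamp's sign-expansion rule, a Blue-Red Hackenbush stalk has the value of the surreal number whose sign sequence is the edge sequence with B -> + and R -> -.
Sign sequence: +-+-+-+
Trace the sign expansion in the surreal number tree, starting from 0:
Edge 1: B (sign +) -> bounds (0, +inf), value = 1
Edge 2: R (sign -) -> bounds (0, 1), value = 1/2
Edge 3: B (sign +) -> bounds (1/2, 1), value = 3/4
Edge 4: R (sign -) -> bounds (1/2, 3/4), value = 5/8
Edge 5: B (sign +) -> bounds (5/8, 3/4), value = 11/16
Edge 6: R (sign -) -> bounds (5/8, 11/16), value = 21/32
Edge 7: B (sign +) -> bounds (21/32, 11/16), value = 43/64
Game value = 43/64

43/64


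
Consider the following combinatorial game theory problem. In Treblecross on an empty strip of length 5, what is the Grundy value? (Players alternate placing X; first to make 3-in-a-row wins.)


Treblecross: place X on empty cells; 3-in-a-row wins.
Playing within two cells of an existing X lets the opponent win at once, so sensible play treats the cells i-2..i+2 around each X as dead. The player left with no safe cell loses, so this is a normal-play take-away game on strips of safe cells.
Placing X at cell i (0-indexed) of a strip of k safe cells leaves independent strips of sizes max(0, i-2) and max(0, k-i-3). Hence G(k) = mex{ G(max(0,i-2)) XOR G(max(0,k-i-3)) : 0 <= i < k }, with G(0) = 0.
G(1): splits (0,0):0^0=0 -> mex({0}) = 1
G(2): splits (0,0):0^0=0 -> mex({0}) = 1
G(3): splits (0,0):0^0=0 -> mex({0}) = 1
G(4): splits (0,1):0^1=1 (0,0):0^0=0 -> mex({0, 1}) = 2
G(5): splits (0,2):0^1=1 (0,1):0^1=1 (0,0):0^0=0 -> mex({0, 1}) = 2
Therefore G(5) = 2.

2


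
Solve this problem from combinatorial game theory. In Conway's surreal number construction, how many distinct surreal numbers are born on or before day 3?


Day 0: {|} = 0 is born. Count = 1.
Day n: the number of surreal numbers born by day n is 2^(n+1) - 1.
By day 0: 2^1 - 1 = 1
By day 1: 2^2 - 1 = 3
By day 2: 2^3 - 1 = 7
By day 3: 2^4 - 1 = 15
By day 3: 15 surreal numbers.

15


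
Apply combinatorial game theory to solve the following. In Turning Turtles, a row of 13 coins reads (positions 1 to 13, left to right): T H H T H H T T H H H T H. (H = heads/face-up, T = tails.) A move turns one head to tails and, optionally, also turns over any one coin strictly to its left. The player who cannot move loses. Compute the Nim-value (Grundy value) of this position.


Coins: T H H T H H T T H H H T H
Key fact: a single head at position k behaves exactly like a Nim heap of size k (turning it to T and optionally flipping a coin at j < k corresponds to moving the heap from k to j, or to 0), and heads combine as a disjunctive sum (two heads at the same place would cancel, matching j XOR j = 0). So the Nim-value is the XOR of the 1-indexed positions of the heads.
Face-up positions (1-indexed): [2, 3, 5, 6, 9, 10, 11, 13]
XOR 0 with 2: 0 XOR 2 = 2
XOR 2 with 3: 2 XOR 3 = 1
XOR 1 with 5: 1 XOR 5 = 4
XOR 4 with 6: 4 XOR 6 = 2
XOR 2 with 9: 2 XOR 9 = 11
XOR 11 with 10: 11 XOR 10 = 1
XOR 1 with 11: 1 XOR 11 = 10
XOR 10 with 13: 10 XOR 13 = 7
Nim-value = 7

7


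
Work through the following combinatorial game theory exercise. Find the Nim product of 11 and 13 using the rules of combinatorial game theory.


Nim multiplication is bilinear over XOR: (u XOR v) * w = (u*w) XOR (v*w).
So we split each operand into its bit components and XOR the pairwise Nim products.
11 = 1 + 2 + 8 (as XOR of powers of 2).
13 = 1 + 4 + 8 (as XOR of powers of 2).
Using the standard Nim-product table on single bits:
  2*2 = 3,   2*4 = 8,   2*8 = 12,
  4*4 = 6,   4*8 = 11,  8*8 = 13,
and  1*x = x (identity), k*l = l*k (commutative).
Pairwise Nim products:
  1 * 1 = 1
  1 * 4 = 4
  1 * 8 = 8
  2 * 1 = 2
  2 * 4 = 8
  2 * 8 = 12
  8 * 1 = 8
  8 * 4 = 11
  8 * 8 = 13
XOR them: 1 XOR 4 XOR 8 XOR 2 XOR 8 XOR 12 XOR 8 XOR 11 XOR 13 = 5.
Result: 11 * 13 = 5 (in Nim).

5


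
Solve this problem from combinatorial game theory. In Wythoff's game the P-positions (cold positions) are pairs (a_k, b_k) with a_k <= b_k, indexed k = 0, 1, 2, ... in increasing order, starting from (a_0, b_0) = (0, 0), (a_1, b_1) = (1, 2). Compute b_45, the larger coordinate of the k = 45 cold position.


By Wythoff's theorem, a_k = floor(k * phi) and b_k = floor(k * phi^2) = a_k + k, where phi = (1 + sqrt(5))/2 is the golden ratio.
phi = (1 + sqrt(5))/2 = 1.618034
phi^2 = phi + 1 = 2.618034
k = 45
k * phi^2 = 45 * 2.618034 = 117.811529
b_45 = floor(k * phi^2) = 117 (check: a_45 + k = 72 + 45 = 117)

117


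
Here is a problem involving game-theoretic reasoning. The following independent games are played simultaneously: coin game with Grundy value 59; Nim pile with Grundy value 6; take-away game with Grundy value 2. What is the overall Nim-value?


By the Sprague-Grundy theorem, the Grundy value of a sum of games is the XOR of individual Grundy values.
coin game: Grundy value = 59. Running XOR: 0 XOR 59 = 59
Nim pile: Grundy value = 6. Running XOR: 59 XOR 6 = 61
take-away game: Grundy value = 2. Running XOR: 61 XOR 2 = 63
The combined Grundy value is 63.

63


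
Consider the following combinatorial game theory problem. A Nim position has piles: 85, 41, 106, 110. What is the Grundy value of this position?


We need the XOR (exclusive or) of all pile sizes.
After XOR-ing pile 1 (size 85): 0 XOR 85 = 85
After XOR-ing pile 2 (size 41): 85 XOR 41 = 124
After XOR-ing pile 3 (size 106): 124 XOR 106 = 22
After XOR-ing pile 4 (size 110): 22 XOR 110 = 120
The Nim-value of this position is 120.

120


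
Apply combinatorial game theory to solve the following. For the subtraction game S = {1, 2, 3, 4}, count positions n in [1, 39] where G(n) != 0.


Subtraction set S = {1, 2, 3, 4}, so G(n) = n mod 5.
G(n) = 0 when n is a multiple of 5.
Multiples of 5 in [1, 39]: 7
N-positions (nonzero Grundy) = 39 - 7 = 32

32


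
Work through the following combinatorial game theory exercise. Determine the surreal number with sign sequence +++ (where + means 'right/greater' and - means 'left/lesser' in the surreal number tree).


Sign expansion: +++
Rule: track bounds (lo, hi), initially (-inf, +inf). On '+', the current value becomes lo and we move to the simplest number in (value, hi): value + 1 if hi = +inf, otherwise the midpoint (value + hi)/2. On '-', the current value becomes hi and we move to value - 1 if lo = -inf, otherwise the midpoint (lo + value)/2.
Start at 0.
Step 1: sign = +, move right. Bounds: (0, +inf). Value = 1
Step 2: sign = +, move right. Bounds: (1, +inf). Value = 2
Step 3: sign = +, move right. Bounds: (2, +inf). Value = 3
The surreal number with sign expansion +++ is 3.

3


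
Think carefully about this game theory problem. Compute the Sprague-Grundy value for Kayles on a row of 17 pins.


Kayles: a move removes 1 or 2 adjacent pins from a contiguous row.
Removing pins from a row of k leaves two independent rows (a, b) with a + b = k - 1 (one pin) or a + b = k - 2 (two pins); an end removal gives a = 0.
By Sprague-Grundy, G(k) = mex{ G(a) XOR G(b) } over all these splits. G(0) = 0.
G(1): splits (0,0):0^0=0 -> mex({0}) = 1
G(2): splits (0,1):0^1=1 (0,0):0^0=0 -> mex({0, 1}) = 2
G(3): splits (0,2):0^2=2 (1,1):1^1=0 (0,1):0^1=1 -> mex({0, 1, 2}) = 3
G(4): splits (0,3):0^3=3 (1,2):1^2=3 (0,2):0^2=2 (1,1):1^1=0 -> mex({0, 2, 3}) = 1
G(5): splits (0,4):0^1=1 (1,3):1^3=2 (2,2):2^2=0 (0,3):0^3=3 (1,2):1^2=3 -> mex({0, 1, 2, 3}) = 4
G(6) = mex({0, 1, 2, 4}) = 3
G(7) = mex({0, 1, 3, 4, 5}) = 2
G(8) = mex({0, 2, 3, 5, 6}) = 1
G(9) = mex({0, 1, 2, 3, 6, 7}) = 4
G(10) = mex({0, 1, 3, 4, 5, 7}) = 2
G(11) = mex({0, 1, 2, 3, 4, 5}) = 6
G(12) = mex({0, 1, 2, 3, 5, 6, 7}) = 4
G(13) = mex({0, 2, 3, 4, 6, 7}) = 1
G(14) = mex({0, 1, 4, 5, 6, 7}) = 2
G(15) = mex({0, 1, 2, 3, 4, 5, 6}) = 7
G(16) = mex({0, 2, 3, 5, 6, 7}) = 1
G(17) = mex({0, 1, 2, 3, 5, 6, 7}) = 4
Therefore G(17) = 4.

4


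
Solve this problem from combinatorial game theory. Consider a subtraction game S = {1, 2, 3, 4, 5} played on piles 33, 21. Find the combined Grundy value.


Subtraction set: {1, 2, 3, 4, 5}
For this subtraction set, G(n) = n mod 6 (period = max + 1 = 6).
Pile 1 (size 33): G(33) = 33 mod 6 = 3
Pile 2 (size 21): G(21) = 21 mod 6 = 3
Total Grundy value = XOR of all: 3 XOR 3 = 0

0


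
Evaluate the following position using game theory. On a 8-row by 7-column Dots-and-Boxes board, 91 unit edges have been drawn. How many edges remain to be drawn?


Grid: 8 x 7 boxes, i.e. 9 rows and 8 columns of dots.
Horizontal edges: (rows + 1) * cols = 9 * 7 = 63
Vertical edges: rows * (cols + 1) = 8 * 8 = 64
Total edges: 63 + 64 = 127
Edges drawn: 91
Remaining: 127 - 91 = 36

36


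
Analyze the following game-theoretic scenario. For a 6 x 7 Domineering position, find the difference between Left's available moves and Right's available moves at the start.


Board is 6 x 7 (rows x cols).
Left (vertical) placements: (rows-1) * cols = 5 * 7 = 35
Right (horizontal) placements: rows * (cols-1) = 6 * 6 = 36
Advantage = Left - Right = 35 - 36 = -1

-1


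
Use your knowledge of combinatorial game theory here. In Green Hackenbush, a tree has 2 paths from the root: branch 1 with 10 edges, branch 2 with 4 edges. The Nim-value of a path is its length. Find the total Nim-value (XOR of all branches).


The tree has 2 branches from the ground vertex.
In Green Hackenbush, the Nim-value of a simple path of length k is k.
Branch 1: length 10, Nim-value = 10
Branch 2: length 4, Nim-value = 4
Total Nim-value = XOR of all branch values:
0 XOR 10 = 10
10 XOR 4 = 14
Nim-value of the tree = 14

14


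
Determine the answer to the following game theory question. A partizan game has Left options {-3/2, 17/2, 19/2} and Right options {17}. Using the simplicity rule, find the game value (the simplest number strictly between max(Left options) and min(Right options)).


Left options: {-3/2, 17/2, 19/2}, max = 19/2
Right options: {17}, min = 17
All options are numbers and max(Left) < min(Right), so by the simplicity theorem the value is the simplest (earliest-born) number strictly between 19/2 and 17.
Integers 10 through 16 all lie strictly between 19/2 and 17.
Among integers, the simplest (lowest birthday = smallest |n|; 0 is born on day 0, +-n on day n) is 10.
No non-integer in the interval can be simpler: if x is a non-integer in the interval, then floor(x) or ceil(x) also lies in the interval (the interval contains an integer), and both are proper prefixes of x's sign expansion, i.e. born earlier. So the game value is 10.
Game value = 10

10


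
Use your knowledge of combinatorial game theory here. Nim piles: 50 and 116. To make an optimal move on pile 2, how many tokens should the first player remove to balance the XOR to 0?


Piles: 50 and 116
Current XOR: 50 XOR 116 = 70 (non-zero, so this is an N-position).
To make the XOR zero, we need to find a move that balances the piles.
For pile 2 (size 116): target = 116 XOR 70 = 50
We reduce pile 2 from 116 to 50.
Tokens removed: 116 - 50 = 66
Verification: 50 XOR 50 = 0

66


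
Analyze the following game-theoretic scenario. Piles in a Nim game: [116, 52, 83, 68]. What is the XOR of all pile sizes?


We need the XOR (exclusive or) of all pile sizes.
After XOR-ing pile 1 (size 116): 0 XOR 116 = 116
After XOR-ing pile 2 (size 52): 116 XOR 52 = 64
After XOR-ing pile 3 (size 83): 64 XOR 83 = 19
After XOR-ing pile 4 (size 68): 19 XOR 68 = 87
The Nim-value of this position is 87.

87


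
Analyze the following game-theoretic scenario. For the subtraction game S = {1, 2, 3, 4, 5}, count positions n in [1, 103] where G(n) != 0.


Subtraction set S = {1, 2, 3, 4, 5}, so G(n) = n mod 6.
G(n) = 0 when n is a multiple of 6.
Multiples of 6 in [1, 103]: 17
N-positions (nonzero Grundy) = 103 - 17 = 86

86


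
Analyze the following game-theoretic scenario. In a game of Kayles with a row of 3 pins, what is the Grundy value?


Kayles: a move removes 1 or 2 adjacent pins from a contiguous row.
Removing pins from a row of k leaves two independent rows (a, b) with a + b = k - 1 (one pin) or a + b = k - 2 (two pins); an end removal gives a = 0.
By Sprague-Grundy, G(k) = mex{ G(a) XOR G(b) } over all these splits. G(0) = 0.
G(1): splits (0,0):0^0=0 -> mex({0}) = 1
G(2): splits (0,1):0^1=1 (0,0):0^0=0 -> mex({0, 1}) = 2
G(3): splits (0,2):0^2=2 (1,1):1^1=0 (0,1):0^1=1 -> mex({0, 1, 2}) = 3
Therefore G(3) = 3.

3


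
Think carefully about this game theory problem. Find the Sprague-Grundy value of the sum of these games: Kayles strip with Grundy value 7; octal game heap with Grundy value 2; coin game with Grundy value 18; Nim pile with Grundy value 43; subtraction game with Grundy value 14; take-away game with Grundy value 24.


By the Sprague-Grundy theorem, the Grundy value of a sum of games is the XOR of individual Grundy values.
Kayles strip: Grundy value = 7. Running XOR: 0 XOR 7 = 7
octal game heap: Grundy value = 2. Running XOR: 7 XOR 2 = 5
coin game: Grundy value = 18. Running XOR: 5 XOR 18 = 23
Nim pile: Grundy value = 43. Running XOR: 23 XOR 43 = 60
subtraction game: Grundy value = 14. Running XOR: 60 XOR 14 = 50
take-away game: Grundy value = 24. Running XOR: 50 XOR 24 = 42
The combined Grundy value is 42.

42


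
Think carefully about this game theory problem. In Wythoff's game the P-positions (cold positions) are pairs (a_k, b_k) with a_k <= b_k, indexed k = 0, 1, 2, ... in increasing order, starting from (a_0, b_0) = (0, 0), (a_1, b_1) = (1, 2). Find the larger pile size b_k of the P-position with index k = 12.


By Wythoff's theorem, a_k = floor(k * phi) and b_k = floor(k * phi^2) = a_k + k, where phi = (1 + sqrt(5))/2 is the golden ratio.
phi = (1 + sqrt(5))/2 = 1.618034
phi^2 = phi + 1 = 2.618034
k = 12
k * phi^2 = 12 * 2.618034 = 31.416408
b_12 = floor(k * phi^2) = 31 (check: a_12 + k = 19 + 12 = 31)

31


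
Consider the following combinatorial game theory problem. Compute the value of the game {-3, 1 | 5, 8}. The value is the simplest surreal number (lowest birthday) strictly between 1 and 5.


Left options: {-3, 1}, max = 1
Right options: {5, 8}, min = 5
All options are numbers and max(Left) < min(Right), so by the simplicity theorem the value is the simplest (earliest-born) number strictly between 1 and 5.
Integers 2 through 4 all lie strictly between 1 and 5.
Among integers, the simplest (lowest birthday = smallest |n|; 0 is born on day 0, +-n on day n) is 2.
No non-integer in the interval can be simpler: if x is a non-integer in the interval, then floor(x) or ceil(x) also lies in the interval (the interval contains an integer), and both are proper prefixes of x's sign expansion, i.e. born earlier. So the game value is 2.
Game value = 2

2


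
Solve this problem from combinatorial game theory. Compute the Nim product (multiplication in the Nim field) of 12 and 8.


Nim multiplication is bilinear over XOR: (u XOR v) * w = (u*w) XOR (v*w).
So we split each operand into its bit components and XOR the pairwise Nim products.
12 = 4 + 8 (as XOR of powers of 2).
8 = 8 (as XOR of powers of 2).
Using the standard Nim-product table on single bits:
  2*2 = 3,   2*4 = 8,   2*8 = 12,
  4*4 = 6,   4*8 = 11,  8*8 = 13,
and  1*x = x (identity), k*l = l*k (commutative).
Pairwise Nim products:
  4 * 8 = 11
  8 * 8 = 13
XOR them: 11 XOR 13 = 6.
Result: 12 * 8 = 6 (in Nim).

6


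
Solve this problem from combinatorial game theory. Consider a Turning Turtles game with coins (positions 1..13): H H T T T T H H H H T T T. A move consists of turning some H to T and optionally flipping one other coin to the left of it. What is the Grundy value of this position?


Coins: H H T T T T H H H H T T T
Key fact: a single head at position k behaves exactly like a Nim heap of size k (turning it to T and optionally flipping a coin at j < k corresponds to moving the heap from k to j, or to 0), and heads combine as a disjunctive sum (two heads at the same place would cancel, matching j XOR j = 0). So the Nim-value is the XOR of the 1-indexed positions of the heads.
Face-up positions (1-indexed): [1, 2, 7, 8, 9, 10]
XOR 0 with 1: 0 XOR 1 = 1
XOR 1 with 2: 1 XOR 2 = 3
XOR 3 with 7: 3 XOR 7 = 4
XOR 4 with 8: 4 XOR 8 = 12
XOR 12 with 9: 12 XOR 9 = 5
XOR 5 with 10: 5 XOR 10 = 15
Nim-value = 15

15


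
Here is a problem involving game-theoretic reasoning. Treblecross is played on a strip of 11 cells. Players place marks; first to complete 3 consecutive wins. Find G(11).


Treblecross: place X on empty cells; 3-in-a-row wins.
Playing within two cells of an existing X lets the opponent win at once, so sensible play treats the cells i-2..i+2 around each X as dead. The player left with no safe cell loses, so this is a normal-play take-away game on strips of safe cells.
Placing X at cell i (0-indexed) of a strip of k safe cells leaves independent strips of sizes max(0, i-2) and max(0, k-i-3). Hence G(k) = mex{ G(max(0,i-2)) XOR G(max(0,k-i-3)) : 0 <= i < k }, with G(0) = 0.
G(1): splits (0,0):0^0=0 -> mex({0}) = 1
G(2): splits (0,0):0^0=0 -> mex({0}) = 1
G(3): splits (0,0):0^0=0 -> mex({0}) = 1
G(4): splits (0,1):0^1=1 (0,0):0^0=0 -> mex({0, 1}) = 2
G(5): splits (0,2):0^1=1 (0,1):0^1=1 (0,0):0^0=0 -> mex({0, 1}) = 2
G(6) = mex({1}) = 0
G(7) = mex({0, 1, 2}) = 3
G(8) = mex({0, 1, 2}) = 3
G(9) = mex({0, 2}) = 1
G(10) = mex({0, 2, 3}) = 1
G(11) = mex({0, 3}) = 1
Therefore G(11) = 1.

1


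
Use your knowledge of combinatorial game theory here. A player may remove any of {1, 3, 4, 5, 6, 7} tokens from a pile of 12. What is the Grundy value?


The subtraction set is S = {1, 3, 4, 5, 6, 7}.
G(k) = mex{ G(k - s) : s in S, s <= k }. We compute iteratively: G(0) = 0.
G(1) = mex({0}) = 1
G(2) = mex({1}) = 0
G(3) = mex({0}) = 1
G(4) = mex({0, 1}) = 2
G(5) = mex({0, 1, 2}) = 3
G(6) = mex({0, 1, 3}) = 2
G(7) = mex({0, 1, 2}) = 3
G(8) = mex({0, 1, 2, 3}) = 4
G(9) = mex({0, 1, 2, 3, 4}) = 5
G(10) = mex({1, 2, 3, 5}) = 0
G(11) = mex({0, 2, 3, 4}) = 1
G(12) = mex({1, 2, 3, 4, 5}) = 0
Therefore G(12) = 0.

0
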